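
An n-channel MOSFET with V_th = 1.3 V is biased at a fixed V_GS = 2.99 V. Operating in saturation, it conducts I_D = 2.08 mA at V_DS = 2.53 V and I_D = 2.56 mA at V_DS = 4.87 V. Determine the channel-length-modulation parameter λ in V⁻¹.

With V_GS fixed, I_D ∝ (1 + λ V_DS) in saturation, so I_D2/I_D1 = (1 + λ V_DS2)/(1 + λ V_DS1).
2.56/2.08 = 1.231 = (1 + 4.87 λ)/(1 + 2.53 λ).
Solving: λ (I_D1 V_DS2 − I_D2 V_DS1) = I_D2 − I_D1, so λ = (2.56 − 2.08) / (2.08 × 4.87 − 2.56 × 2.53) = 0.48 / 3.65 = 0.131 V⁻¹.

λ = 0.131 V⁻¹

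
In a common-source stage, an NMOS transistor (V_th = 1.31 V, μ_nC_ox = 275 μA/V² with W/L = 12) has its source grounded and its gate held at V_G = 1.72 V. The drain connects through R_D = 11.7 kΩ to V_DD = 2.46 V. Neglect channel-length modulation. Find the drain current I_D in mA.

V_GS = V_G = 1.72 V, so V_ov = 1.72 − 1.31 = 0.41 V.
k_n = μ_nC_ox · (W/L) = 3.3 mA/V².
Assume saturation: I_D = ½ k_n V_ov² = 0.5 × 3.3 × 0.41² = 0.277 mA, giving V_DS = V_DD − I_D R_D = 2.46 − 0.277 × 11.7 = -0.785 V.
But -0.785 V < V_ov = 0.41 V, so the device is actually in triode.
In triode I_D = k_n[V_ov V_DS − ½ V_DS²] and I_D = (V_DD − V_DS)/R_D. Equating: 19.3 V_DS² − 16.83 V_DS + 2.46 = 0, giving V_DS = 0.186 V (the root below V_ov).
I_D = (2.46 − 0.186) / 11.7 = 0.194 mA.

I_D = 0.194 mA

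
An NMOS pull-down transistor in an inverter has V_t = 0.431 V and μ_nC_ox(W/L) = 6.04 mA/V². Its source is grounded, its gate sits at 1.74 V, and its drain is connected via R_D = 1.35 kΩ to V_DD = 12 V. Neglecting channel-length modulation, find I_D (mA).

V_GS = V_G = 1.74 V, so V_ov = 1.74 − 0.431 = 1.31 V.
Assume saturation: I_D = ½ k_n V_ov² = 0.5 × 6.04 × 1.31² = 5.17 mA, giving V_DS = V_DD − I_D R_D = 12 − 5.17 × 1.35 = 5.01 V.
V_DS = 5.01 V ≥ V_ov = 1.31 V, confirming saturation.

I_D = 5.17 mA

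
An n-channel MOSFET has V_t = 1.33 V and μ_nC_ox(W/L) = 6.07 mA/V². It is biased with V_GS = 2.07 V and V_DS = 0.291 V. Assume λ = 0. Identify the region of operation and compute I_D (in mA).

V_ov = V_GS − V_t = 2.07 − 1.33 = 0.74 V.
Since V_DS = 0.291 V < V_ov = 0.74 V, the device is in the triode region.
I_D = k_n [V_ov · V_DS − ½ V_DS²] = 6.07 × [0.74 × 0.291 − 0.5 × 0.291²] = 1.05 mA.

Triode; I_D = 1.05 mA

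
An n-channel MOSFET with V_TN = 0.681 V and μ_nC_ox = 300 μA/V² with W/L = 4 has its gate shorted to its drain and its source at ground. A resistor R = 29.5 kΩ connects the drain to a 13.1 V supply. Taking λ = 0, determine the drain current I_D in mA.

With gate tied to drain, V_GS = V_DS ≥ V_GS − V_TN, so the device is in saturation.
k_n = μ_nC_ox · (W/L) = 1.2 mA/V².
KCL at the drain: ½ k_n (V_GS − V_TN)² = (V_DD − V_GS)/R.
Let x = V_GS − 0.681. Then 17.7 x² + x − 12.42 = 0, giving x = 0.81 V (positive root), so V_GS = 1.49 V.
I_D = (V_DD − V_GS)/R = (13.1 − 1.49) / 29.5 = 0.394 mA.

I_D = 0.394 mA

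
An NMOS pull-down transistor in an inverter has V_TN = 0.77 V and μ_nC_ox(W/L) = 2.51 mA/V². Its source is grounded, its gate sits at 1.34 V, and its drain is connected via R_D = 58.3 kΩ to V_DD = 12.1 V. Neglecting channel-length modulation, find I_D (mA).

V_GS = V_G = 1.34 V, so V_ov = 1.34 − 0.77 = 0.57 V.
Assume saturation: I_D = ½ k_n V_ov² = 0.5 × 2.51 × 0.57² = 0.408 mA, giving V_DS = V_DD − I_D R_D = 12.1 − 0.408 × 58.3 = -11.7 V.
But -11.7 V < V_ov = 0.57 V, so the device is actually in triode.
In triode I_D = k_n[V_ov V_DS − ½ V_DS²] and I_D = (V_DD − V_DS)/R_D. Equating: 73.2 V_DS² − 84.41 V_DS + 12.1 = 0, giving V_DS = 0.168 V (the root below V_ov).
I_D = (12.1 − 0.168) / 58.3 = 0.205 mA.

I_D = 0.205 mA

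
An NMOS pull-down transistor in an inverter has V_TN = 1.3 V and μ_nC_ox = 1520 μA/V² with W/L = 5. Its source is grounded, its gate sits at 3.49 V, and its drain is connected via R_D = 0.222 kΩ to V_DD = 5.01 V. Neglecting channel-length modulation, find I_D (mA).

I_D = 16.1 mA

V_GS = V_G = 3.49 V, so V_ov = 3.49 − 1.3 = 2.19 V.
k_n = μ_nC_ox · (W/L) = 7.6 mA/V².
Assume saturation: I_D = ½ k_n V_ov² = 0.5 × 7.6 × 2.19² = 18.2 mA, giving V_DS = V_DD − I_D R_D = 5.01 − 18.2 × 0.222 = 0.964 V.
But 0.964 V < V_ov = 2.19 V, so the device is actually in triode.
In triode I_D = k_n[V_ov V_DS − ½ V_DS²] and I_D = (V_DD − V_DS)/R_D. Equating: 0.844 V_DS² − 4.695 V_DS + 5.01 = 0, giving V_DS = 1.44 V (the root below V_ov).
I_D = (5.01 − 1.44) / 0.222 = 16.1 mA.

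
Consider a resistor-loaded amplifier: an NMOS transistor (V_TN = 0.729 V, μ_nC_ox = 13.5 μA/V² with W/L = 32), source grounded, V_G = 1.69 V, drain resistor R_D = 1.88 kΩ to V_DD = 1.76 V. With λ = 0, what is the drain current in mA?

V_GS = V_G = 1.69 V, so V_ov = 1.69 − 0.729 = 0.961 V.
k_n = μ_nC_ox · (W/L) = 0.432 mA/V².
Assume saturation: I_D = ½ k_n V_ov² = 0.5 × 0.432 × 0.961² = 0.199 mA, giving V_DS = V_DD − I_D R_D = 1.76 − 0.199 × 1.88 = 1.38 V.
V_DS = 1.38 V ≥ V_ov = 0.961 V, confirming saturation.

I_D = 0.199 mA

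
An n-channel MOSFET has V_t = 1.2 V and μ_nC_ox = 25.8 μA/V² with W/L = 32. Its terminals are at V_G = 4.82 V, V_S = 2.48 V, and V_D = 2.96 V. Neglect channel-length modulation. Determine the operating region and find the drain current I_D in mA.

V_GS = V_G − V_S = 4.82 − 2.48 = 2.34 V; V_DS = V_D − V_S = 2.96 − 2.48 = 0.48 V.
k_n = μ_nC_ox · (W/L) = 0.8256 mA/V².
V_ov = V_GS − V_t = 2.34 − 1.2 = 1.14 V.
Since V_DS = 0.48 V < V_ov = 1.14 V, the device is in the triode region.
I_D = k_n [V_ov · V_DS − ½ V_DS²] = 0.8256 × [1.14 × 0.48 − 0.5 × 0.48²] = 0.357 mA.

Triode; I_D = 0.357 mA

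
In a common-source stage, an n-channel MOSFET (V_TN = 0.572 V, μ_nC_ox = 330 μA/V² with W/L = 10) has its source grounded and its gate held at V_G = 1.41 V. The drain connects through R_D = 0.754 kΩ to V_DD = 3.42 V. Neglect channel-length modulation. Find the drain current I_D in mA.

I_D = 1.16 mA

V_GS = V_G = 1.41 V, so V_ov = 1.41 − 0.572 = 0.838 V.
k_n = μ_nC_ox · (W/L) = 3.3 mA/V².
Assume saturation: I_D = ½ k_n V_ov² = 0.5 × 3.3 × 0.838² = 1.16 mA, giving V_DS = V_DD − I_D R_D = 3.42 − 1.16 × 0.754 = 2.55 V.
V_DS = 2.55 V ≥ V_ov = 0.838 V, confirming saturation.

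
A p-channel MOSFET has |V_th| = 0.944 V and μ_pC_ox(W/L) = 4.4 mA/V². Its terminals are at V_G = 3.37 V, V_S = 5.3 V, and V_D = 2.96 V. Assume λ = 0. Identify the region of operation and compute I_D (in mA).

V_SG = V_S − V_G = 5.3 − 3.37 = 1.93 V; V_SD = V_S − V_D = 5.3 − 2.96 = 2.34 V.
V_ov = V_SG − |V_th| = 1.93 − 0.944 = 0.986 V.
Since V_SD = 2.34 V ≥ V_ov = 0.986 V, the device is in saturation.
I_D = ½ k_p V_ov² = 0.5 × 4.4 × 0.986² = 2.14 mA.

Saturation; I_D = 2.14 mA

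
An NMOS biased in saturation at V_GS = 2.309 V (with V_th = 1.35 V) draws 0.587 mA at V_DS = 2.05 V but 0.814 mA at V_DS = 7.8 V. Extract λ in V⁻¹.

λ = 0.0780 V⁻¹

With V_GS fixed, I_D ∝ (1 + λ V_DS) in saturation, so I_D2/I_D1 = (1 + λ V_DS2)/(1 + λ V_DS1).
0.814/0.587 = 1.387 = (1 + 7.8 λ)/(1 + 2.05 λ).
Solving: λ (I_D1 V_DS2 − I_D2 V_DS1) = I_D2 − I_D1, so λ = (0.814 − 0.587) / (0.587 × 7.8 − 0.814 × 2.05) = 0.227 / 2.91 = 0.078 V⁻¹.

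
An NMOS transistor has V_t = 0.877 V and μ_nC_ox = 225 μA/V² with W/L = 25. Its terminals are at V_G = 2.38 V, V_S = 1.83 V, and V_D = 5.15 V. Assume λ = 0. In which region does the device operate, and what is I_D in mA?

Cutoff; I_D = 0 mA

V_GS = V_G − V_S = 2.38 − 1.83 = 0.55 V; V_DS = V_D − V_S = 5.15 − 1.83 = 3.32 V.
V_GS = 0.55 V < V_t = 0.877 V, so the transistor is in cutoff.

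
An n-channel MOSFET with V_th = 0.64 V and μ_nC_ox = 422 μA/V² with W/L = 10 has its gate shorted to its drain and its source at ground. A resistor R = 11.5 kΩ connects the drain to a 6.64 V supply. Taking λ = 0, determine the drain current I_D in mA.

With gate tied to drain, V_GS = V_DS ≥ V_GS − V_th, so the device is in saturation.
k_n = μ_nC_ox · (W/L) = 4.22 mA/V².
KCL at the drain: ½ k_n (V_GS − V_th)² = (V_DD − V_GS)/R.
Let x = V_GS − 0.64. Then 24.3 x² + x − 6 = 0, giving x = 0.477 V (positive root), so V_GS = 1.12 V.
I_D = (V_DD − V_GS)/R = (6.64 − 1.12) / 11.5 = 0.48 mA.

I_D = 0.480 mA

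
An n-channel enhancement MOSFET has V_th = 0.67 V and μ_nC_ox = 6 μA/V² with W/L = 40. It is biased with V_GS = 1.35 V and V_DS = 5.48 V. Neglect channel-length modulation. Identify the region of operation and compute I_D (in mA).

Saturation; I_D = 0.0555 mA

k_n = μ_nC_ox · (W/L) = 0.24 mA/V².
V_ov = V_GS − V_th = 1.35 − 0.67 = 0.68 V.
Since V_DS = 5.48 V ≥ V_ov = 0.68 V, the device is in saturation.
I_D = ½ k_n V_ov² = 0.5 × 0.24 × 0.68² = 0.0555 mA.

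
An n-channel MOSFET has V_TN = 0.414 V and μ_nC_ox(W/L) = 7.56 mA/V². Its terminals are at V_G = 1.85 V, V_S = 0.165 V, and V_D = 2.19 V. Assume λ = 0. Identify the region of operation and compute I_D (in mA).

Saturation; I_D = 6.11 mA

V_GS = V_G − V_S = 1.85 − 0.165 = 1.69 V; V_DS = V_D − V_S = 2.19 − 0.165 = 2.02 V.
V_ov = V_GS − V_TN = 1.69 − 0.414 = 1.27 V.
Since V_DS = 2.02 V ≥ V_ov = 1.27 V, the device is in saturation.
I_D = ½ k_n V_ov² = 0.5 × 7.56 × 1.27² = 6.11 mA.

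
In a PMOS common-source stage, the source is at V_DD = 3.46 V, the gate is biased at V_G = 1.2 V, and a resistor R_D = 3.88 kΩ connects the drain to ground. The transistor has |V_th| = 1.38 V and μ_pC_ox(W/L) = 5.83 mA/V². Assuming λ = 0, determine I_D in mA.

I_D = 0.844 mA

V_SG = V_DD − V_G = 3.46 − 1.2 = 2.26 V, so V_ov = 2.26 − 1.38 = 0.88 V.
Assume saturation: I_D = ½ k_p V_ov² = 0.5 × 5.83 × 0.88² = 2.26 mA, giving V_SD = V_DD − I_D R_D = 3.46 − 2.26 × 3.88 = -5.3 V.
But -5.3 V < V_ov = 0.88 V, so the device is actually in triode.
In triode I_D = k_p[V_ov V_SD − ½ V_SD²] and I_D = (V_DD − V_SD)/R_D. Equating: 11.3 V_SD² − 20.91 V_SD + 3.46 = 0, giving V_SD = 0.184 V (the root below V_ov).
I_D = (3.46 − 0.184) / 3.88 = 0.844 mA.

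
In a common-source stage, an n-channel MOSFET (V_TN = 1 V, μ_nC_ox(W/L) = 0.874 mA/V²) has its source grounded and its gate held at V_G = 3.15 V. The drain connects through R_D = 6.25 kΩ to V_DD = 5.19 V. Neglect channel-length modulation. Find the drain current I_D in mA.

V_GS = V_G = 3.15 V, so V_ov = 3.15 − 1 = 2.15 V.
Assume saturation: I_D = ½ k_n V_ov² = 0.5 × 0.874 × 2.15² = 2.02 mA, giving V_DS = V_DD − I_D R_D = 5.19 − 2.02 × 6.25 = -7.44 V.
But -7.44 V < V_ov = 2.15 V, so the device is actually in triode.
In triode I_D = k_n[V_ov V_DS − ½ V_DS²] and I_D = (V_DD − V_DS)/R_D. Equating: 2.73 V_DS² − 12.74 V_DS + 5.19 = 0, giving V_DS = 0.451 V (the root below V_ov).
I_D = (5.19 − 0.451) / 6.25 = 0.758 mA.

I_D = 0.758 mA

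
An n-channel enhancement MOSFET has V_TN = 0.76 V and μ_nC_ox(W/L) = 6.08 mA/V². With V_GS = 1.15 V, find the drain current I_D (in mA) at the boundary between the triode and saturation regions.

I_D = 0.462 mA

At the boundary V_DS = V_ov = V_GS − V_TN = 1.15 − 0.76 = 0.39 V.
I_D = ½ k_n V_ov² = 0.5 × 6.08 × 0.39² = 0.462 mA.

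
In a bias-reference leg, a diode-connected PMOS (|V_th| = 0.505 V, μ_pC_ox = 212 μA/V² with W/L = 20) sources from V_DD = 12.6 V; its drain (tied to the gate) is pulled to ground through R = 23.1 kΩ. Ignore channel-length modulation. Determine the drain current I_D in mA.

I_D = 0.503 mA

With gate tied to drain, V_SG = V_SD ≥ V_SG − |V_th|, so the device is in saturation.
k_p = μ_pC_ox · (W/L) = 4.24 mA/V².
KCL at the drain: ½ k_p (V_SG − |V_th|)² = (V_DD − V_SG)/R.
Let x = V_SG − 0.505. Then 49 x² + x − 12.09 = 0, giving x = 0.487 V (positive root), so V_SG = 0.992 V.
I_D = (V_DD − V_SG)/R = (12.6 − 0.992) / 23.1 = 0.503 mA.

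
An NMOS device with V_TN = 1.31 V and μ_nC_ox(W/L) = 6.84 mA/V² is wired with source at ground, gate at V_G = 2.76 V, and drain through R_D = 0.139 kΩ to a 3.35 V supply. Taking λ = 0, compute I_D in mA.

V_GS = V_G = 2.76 V, so V_ov = 2.76 − 1.31 = 1.45 V.
Assume saturation: I_D = ½ k_n V_ov² = 0.5 × 6.84 × 1.45² = 7.19 mA, giving V_DS = V_DD − I_D R_D = 3.35 − 7.19 × 0.139 = 2.35 V.
V_DS = 2.35 V ≥ V_ov = 1.45 V, confirming saturation.

I_D = 7.19 mA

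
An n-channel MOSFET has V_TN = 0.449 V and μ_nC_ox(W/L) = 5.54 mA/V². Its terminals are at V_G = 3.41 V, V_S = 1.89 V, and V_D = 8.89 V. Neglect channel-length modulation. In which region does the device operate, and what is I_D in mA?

V_GS = V_G − V_S = 3.41 − 1.89 = 1.52 V; V_DS = V_D − V_S = 8.89 − 1.89 = 7 V.
V_ov = V_GS − V_TN = 1.52 − 0.449 = 1.07 V.
Since V_DS = 7 V ≥ V_ov = 1.07 V, the device is in saturation.
I_D = ½ k_n V_ov² = 0.5 × 5.54 × 1.07² = 3.18 mA.

Saturation; I_D = 3.18 mA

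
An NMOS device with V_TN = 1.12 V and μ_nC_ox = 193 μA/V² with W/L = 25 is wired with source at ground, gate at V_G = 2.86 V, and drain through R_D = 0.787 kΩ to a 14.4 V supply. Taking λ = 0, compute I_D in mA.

V_GS = V_G = 2.86 V, so V_ov = 2.86 − 1.12 = 1.74 V.
k_n = μ_nC_ox · (W/L) = 4.825 mA/V².
Assume saturation: I_D = ½ k_n V_ov² = 0.5 × 4.825 × 1.74² = 7.3 mA, giving V_DS = V_DD − I_D R_D = 14.4 − 7.3 × 0.787 = 8.65 V.
V_DS = 8.65 V ≥ V_ov = 1.74 V, confirming saturation.

I_D = 7.30 mA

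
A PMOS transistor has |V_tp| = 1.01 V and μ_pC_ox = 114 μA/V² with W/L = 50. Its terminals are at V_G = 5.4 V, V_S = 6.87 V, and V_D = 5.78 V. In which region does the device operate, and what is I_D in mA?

V_SG = V_S − V_G = 6.87 − 5.4 = 1.47 V; V_SD = V_S − V_D = 6.87 − 5.78 = 1.09 V.
k_p = μ_pC_ox · (W/L) = 5.7 mA/V².
V_ov = V_SG − |V_tp| = 1.47 − 1.01 = 0.46 V.
Since V_SD = 1.09 V ≥ V_ov = 0.46 V, the device is in saturation.
I_D = ½ k_p V_ov² = 0.5 × 5.7 × 0.46² = 0.603 mA.

Saturation; I_D = 0.603 mA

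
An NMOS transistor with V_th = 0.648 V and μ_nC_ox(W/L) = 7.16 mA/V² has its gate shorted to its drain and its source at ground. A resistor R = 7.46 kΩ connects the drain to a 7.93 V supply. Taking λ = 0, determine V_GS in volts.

With gate tied to drain, V_GS = V_DS ≥ V_GS − V_th, so the device is in saturation.
KCL at the drain: ½ k_n (V_GS − V_th)² = (V_DD − V_GS)/R.
Let x = V_GS − 0.648. Then 26.7 x² + x − 7.282 = 0, giving x = 0.504 V (positive root), so V_GS = 1.15 V.
I_D = (V_DD − V_GS)/R = (7.93 − 1.15) / 7.46 = 0.909 mA.

V_GS = 1.15 V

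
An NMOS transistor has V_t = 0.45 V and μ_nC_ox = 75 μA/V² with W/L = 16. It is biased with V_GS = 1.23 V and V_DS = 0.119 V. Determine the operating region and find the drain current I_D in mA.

k_n = μ_nC_ox · (W/L) = 1.2 mA/V².
V_ov = V_GS − V_t = 1.23 − 0.45 = 0.78 V.
Since V_DS = 0.119 V < V_ov = 0.78 V, the device is in the triode region.
I_D = k_n [V_ov · V_DS − ½ V_DS²] = 1.2 × [0.78 × 0.119 − 0.5 × 0.119²] = 0.103 mA.

Triode; I_D = 0.103 mA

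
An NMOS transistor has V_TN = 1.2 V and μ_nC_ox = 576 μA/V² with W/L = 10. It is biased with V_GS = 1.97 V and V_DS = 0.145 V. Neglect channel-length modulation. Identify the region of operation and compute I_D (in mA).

Triode; I_D = 0.583 mA

k_n = μ_nC_ox · (W/L) = 5.76 mA/V².
V_ov = V_GS − V_TN = 1.97 − 1.2 = 0.77 V.
Since V_DS = 0.145 V < V_ov = 0.77 V, the device is in the triode region.
I_D = k_n [V_ov · V_DS − ½ V_DS²] = 5.76 × [0.77 × 0.145 − 0.5 × 0.145²] = 0.583 mA.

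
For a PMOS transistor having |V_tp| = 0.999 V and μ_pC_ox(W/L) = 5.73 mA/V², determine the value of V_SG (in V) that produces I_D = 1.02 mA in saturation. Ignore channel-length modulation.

V_SG = 1.60 V

In saturation I_D = ½ k_p (V_SG − |V_tp|)², so V_SG − |V_tp| = √(2 I_D / k_p) = √(2 × 1.02 / 5.73) = 0.597 V.
V_SG = 0.999 + 0.597 = 1.6 V.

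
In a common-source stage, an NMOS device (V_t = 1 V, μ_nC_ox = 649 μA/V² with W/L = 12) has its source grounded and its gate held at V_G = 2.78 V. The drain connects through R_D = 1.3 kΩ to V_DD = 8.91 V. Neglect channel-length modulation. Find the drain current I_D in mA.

V_GS = V_G = 2.78 V, so V_ov = 2.78 − 1 = 1.78 V.
k_n = μ_nC_ox · (W/L) = 7.788 mA/V².
Assume saturation: I_D = ½ k_n V_ov² = 0.5 × 7.788 × 1.78² = 12.3 mA, giving V_DS = V_DD − I_D R_D = 8.91 − 12.3 × 1.3 = -7.13 V.
But -7.13 V < V_ov = 1.78 V, so the device is actually in triode.
In triode I_D = k_n[V_ov V_DS − ½ V_DS²] and I_D = (V_DD − V_DS)/R_D. Equating: 5.06 V_DS² − 19.02 V_DS + 8.91 = 0, giving V_DS = 0.548 V (the root below V_ov).
I_D = (8.91 − 0.548) / 1.3 = 6.43 mA.

I_D = 6.43 mA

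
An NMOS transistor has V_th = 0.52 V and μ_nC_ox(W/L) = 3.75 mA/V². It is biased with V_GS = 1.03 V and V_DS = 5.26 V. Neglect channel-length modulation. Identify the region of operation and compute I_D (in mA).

V_ov = V_GS − V_th = 1.03 − 0.52 = 0.51 V.
Since V_DS = 5.26 V ≥ V_ov = 0.51 V, the device is in saturation.
I_D = ½ k_n V_ov² = 0.5 × 3.75 × 0.51² = 0.488 mA.

Saturation; I_D = 0.488 mA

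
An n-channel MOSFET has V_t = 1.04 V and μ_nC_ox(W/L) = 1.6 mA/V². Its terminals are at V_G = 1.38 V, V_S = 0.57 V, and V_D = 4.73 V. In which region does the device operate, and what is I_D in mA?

Cutoff; I_D = 0 mA

V_GS = V_G − V_S = 1.38 − 0.57 = 0.81 V; V_DS = V_D − V_S = 4.73 − 0.57 = 4.16 V.
V_GS = 0.81 V < V_t = 1.04 V, so the transistor is in cutoff.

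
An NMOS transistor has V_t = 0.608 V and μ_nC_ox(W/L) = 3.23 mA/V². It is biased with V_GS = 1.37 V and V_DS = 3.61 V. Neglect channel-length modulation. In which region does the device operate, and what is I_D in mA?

V_ov = V_GS − V_t = 1.37 − 0.608 = 0.762 V.
Since V_DS = 3.61 V ≥ V_ov = 0.762 V, the device is in saturation.
I_D = ½ k_n V_ov² = 0.5 × 3.23 × 0.762² = 0.938 mA.

Saturation; I_D = 0.938 mA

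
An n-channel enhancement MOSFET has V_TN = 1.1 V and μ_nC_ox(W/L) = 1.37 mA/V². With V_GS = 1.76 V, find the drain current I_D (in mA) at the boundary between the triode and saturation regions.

At the boundary V_DS = V_ov = V_GS − V_TN = 1.76 − 1.1 = 0.66 V.
I_D = ½ k_n V_ov² = 0.5 × 1.37 × 0.66² = 0.298 mA.

I_D = 0.298 mA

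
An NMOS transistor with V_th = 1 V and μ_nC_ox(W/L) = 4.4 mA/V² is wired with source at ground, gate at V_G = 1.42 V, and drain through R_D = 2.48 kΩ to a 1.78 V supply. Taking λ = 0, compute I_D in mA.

I_D = 0.388 mA

V_GS = V_G = 1.42 V, so V_ov = 1.42 − 1 = 0.42 V.
Assume saturation: I_D = ½ k_n V_ov² = 0.5 × 4.4 × 0.42² = 0.388 mA, giving V_DS = V_DD − I_D R_D = 1.78 − 0.388 × 2.48 = 0.818 V.
V_DS = 0.818 V ≥ V_ov = 0.42 V, confirming saturation.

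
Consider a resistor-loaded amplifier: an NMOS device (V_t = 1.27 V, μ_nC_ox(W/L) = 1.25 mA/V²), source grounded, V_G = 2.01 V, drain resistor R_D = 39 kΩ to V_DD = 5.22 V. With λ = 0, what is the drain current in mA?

V_GS = V_G = 2.01 V, so V_ov = 2.01 − 1.27 = 0.74 V.
Assume saturation: I_D = ½ k_n V_ov² = 0.5 × 1.25 × 0.74² = 0.342 mA, giving V_DS = V_DD − I_D R_D = 5.22 − 0.342 × 39 = -8.13 V.
But -8.13 V < V_ov = 0.74 V, so the device is actually in triode.
In triode I_D = k_n[V_ov V_DS − ½ V_DS²] and I_D = (V_DD − V_DS)/R_D. Equating: 24.4 V_DS² − 37.07 V_DS + 5.22 = 0, giving V_DS = 0.157 V (the root below V_ov).
I_D = (5.22 − 0.157) / 39 = 0.13 mA.

I_D = 0.130 mA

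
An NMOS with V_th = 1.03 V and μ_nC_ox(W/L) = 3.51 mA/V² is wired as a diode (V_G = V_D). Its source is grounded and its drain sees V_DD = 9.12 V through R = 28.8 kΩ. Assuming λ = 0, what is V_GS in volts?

With gate tied to drain, V_GS = V_DS ≥ V_GS − V_th, so the device is in saturation.
KCL at the drain: ½ k_n (V_GS − V_th)² = (V_DD − V_GS)/R.
Let x = V_GS − 1.03. Then 50.5 x² + x − 8.09 = 0, giving x = 0.39 V (positive root), so V_GS = 1.42 V.
I_D = (V_DD − V_GS)/R = (9.12 − 1.42) / 28.8 = 0.267 mA.

V_GS = 1.42 V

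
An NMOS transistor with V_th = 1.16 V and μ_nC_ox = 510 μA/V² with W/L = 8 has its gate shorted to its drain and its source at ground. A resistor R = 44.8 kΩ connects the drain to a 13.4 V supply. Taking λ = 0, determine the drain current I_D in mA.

With gate tied to drain, V_GS = V_DS ≥ V_GS − V_th, so the device is in saturation.
k_n = μ_nC_ox · (W/L) = 4.08 mA/V².
KCL at the drain: ½ k_n (V_GS − V_th)² = (V_DD − V_GS)/R.
Let x = V_GS − 1.16. Then 91.4 x² + x − 12.24 = 0, giving x = 0.361 V (positive root), so V_GS = 1.52 V.
I_D = (V_DD − V_GS)/R = (13.4 − 1.52) / 44.8 = 0.265 mA.

I_D = 0.265 mA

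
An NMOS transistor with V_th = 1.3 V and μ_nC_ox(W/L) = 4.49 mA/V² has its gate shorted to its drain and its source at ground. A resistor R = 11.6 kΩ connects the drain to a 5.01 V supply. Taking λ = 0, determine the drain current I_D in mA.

With gate tied to drain, V_GS = V_DS ≥ V_GS − V_th, so the device is in saturation.
KCL at the drain: ½ k_n (V_GS − V_th)² = (V_DD − V_GS)/R.
Let x = V_GS − 1.3. Then 26 x² + x − 3.71 = 0, giving x = 0.359 V (positive root), so V_GS = 1.66 V.
I_D = (V_DD − V_GS)/R = (5.01 − 1.66) / 11.6 = 0.289 mA.

I_D = 0.289 mA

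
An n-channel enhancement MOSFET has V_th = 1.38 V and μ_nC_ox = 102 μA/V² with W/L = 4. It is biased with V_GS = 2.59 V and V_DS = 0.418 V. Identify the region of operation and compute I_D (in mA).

k_n = μ_nC_ox · (W/L) = 0.408 mA/V².
V_ov = V_GS − V_th = 2.59 − 1.38 = 1.21 V.
Since V_DS = 0.418 V < V_ov = 1.21 V, the device is in the triode region.
I_D = k_n [V_ov · V_DS − ½ V_DS²] = 0.408 × [1.21 × 0.418 − 0.5 × 0.418²] = 0.171 mA.

Triode; I_D = 0.171 mA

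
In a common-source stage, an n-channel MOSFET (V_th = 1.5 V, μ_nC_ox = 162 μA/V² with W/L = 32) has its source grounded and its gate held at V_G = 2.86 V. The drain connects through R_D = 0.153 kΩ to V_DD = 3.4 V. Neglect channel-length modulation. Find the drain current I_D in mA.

V_GS = V_G = 2.86 V, so V_ov = 2.86 − 1.5 = 1.36 V.
k_n = μ_nC_ox · (W/L) = 5.184 mA/V².
Assume saturation: I_D = ½ k_n V_ov² = 0.5 × 5.184 × 1.36² = 4.79 mA, giving V_DS = V_DD − I_D R_D = 3.4 − 4.79 × 0.153 = 2.67 V.
V_DS = 2.67 V ≥ V_ov = 1.36 V, confirming saturation.

I_D = 4.79 mA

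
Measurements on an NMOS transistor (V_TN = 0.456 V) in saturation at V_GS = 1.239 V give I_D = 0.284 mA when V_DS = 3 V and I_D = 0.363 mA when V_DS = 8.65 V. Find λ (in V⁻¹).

With V_GS fixed, I_D ∝ (1 + λ V_DS) in saturation, so I_D2/I_D1 = (1 + λ V_DS2)/(1 + λ V_DS1).
0.363/0.284 = 1.278 = (1 + 8.65 λ)/(1 + 3 λ).
Solving: λ (I_D1 V_DS2 − I_D2 V_DS1) = I_D2 − I_D1, so λ = (0.363 − 0.284) / (0.284 × 8.65 − 0.363 × 3) = 0.079 / 1.37 = 0.0578 V⁻¹.

λ = 0.0578 V⁻¹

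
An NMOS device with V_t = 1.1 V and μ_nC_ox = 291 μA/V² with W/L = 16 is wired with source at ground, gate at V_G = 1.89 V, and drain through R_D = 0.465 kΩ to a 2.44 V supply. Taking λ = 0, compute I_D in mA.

V_GS = V_G = 1.89 V, so V_ov = 1.89 − 1.1 = 0.79 V.
k_n = μ_nC_ox · (W/L) = 4.656 mA/V².
Assume saturation: I_D = ½ k_n V_ov² = 0.5 × 4.656 × 0.79² = 1.45 mA, giving V_DS = V_DD − I_D R_D = 2.44 − 1.45 × 0.465 = 1.76 V.
V_DS = 1.76 V ≥ V_ov = 0.79 V, confirming saturation.

I_D = 1.45 mA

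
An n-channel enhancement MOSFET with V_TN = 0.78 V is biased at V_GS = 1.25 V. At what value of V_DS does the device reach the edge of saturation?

V_DS,sat = 0.470 V

The boundary between triode and saturation is V_DS = V_GS − V_TN = V_ov.
V_ov = 1.25 − 0.78 = 0.47 V.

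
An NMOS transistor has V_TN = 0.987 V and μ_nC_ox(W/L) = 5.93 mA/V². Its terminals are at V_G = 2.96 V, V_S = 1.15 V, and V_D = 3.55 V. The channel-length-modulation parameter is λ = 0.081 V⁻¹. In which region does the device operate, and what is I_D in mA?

V_GS = V_G − V_S = 2.96 − 1.15 = 1.81 V; V_DS = V_D − V_S = 3.55 − 1.15 = 2.4 V.
V_ov = V_GS − V_TN = 1.81 − 0.987 = 0.823 V.
Since V_DS = 2.4 V ≥ V_ov = 0.823 V, the device is in saturation.
I_D = ½ k_n V_ov² (1 + λ V_DS) = 0.5 × 5.93 × 0.823² × (1 + 0.081 × 2.4) = 2.4 mA.

Saturation; I_D = 2.40 mA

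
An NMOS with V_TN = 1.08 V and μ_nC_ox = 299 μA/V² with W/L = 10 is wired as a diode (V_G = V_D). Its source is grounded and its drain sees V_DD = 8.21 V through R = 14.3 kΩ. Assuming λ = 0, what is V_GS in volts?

With gate tied to drain, V_GS = V_DS ≥ V_GS − V_TN, so the device is in saturation.
k_n = μ_nC_ox · (W/L) = 2.99 mA/V².
KCL at the drain: ½ k_n (V_GS − V_TN)² = (V_DD − V_GS)/R.
Let x = V_GS − 1.08. Then 21.4 x² + x − 7.13 = 0, giving x = 0.555 V (positive root), so V_GS = 1.63 V.
I_D = (V_DD − V_GS)/R = (8.21 − 1.63) / 14.3 = 0.46 mA.

V_GS = 1.63 V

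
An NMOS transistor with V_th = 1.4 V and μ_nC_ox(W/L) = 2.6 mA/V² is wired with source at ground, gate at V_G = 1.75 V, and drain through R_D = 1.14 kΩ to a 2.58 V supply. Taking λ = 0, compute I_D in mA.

V_GS = V_G = 1.75 V, so V_ov = 1.75 − 1.4 = 0.35 V.
Assume saturation: I_D = ½ k_n V_ov² = 0.5 × 2.6 × 0.35² = 0.159 mA, giving V_DS = V_DD − I_D R_D = 2.58 − 0.159 × 1.14 = 2.4 V.
V_DS = 2.4 V ≥ V_ov = 0.35 V, confirming saturation.

I_D = 0.159 mA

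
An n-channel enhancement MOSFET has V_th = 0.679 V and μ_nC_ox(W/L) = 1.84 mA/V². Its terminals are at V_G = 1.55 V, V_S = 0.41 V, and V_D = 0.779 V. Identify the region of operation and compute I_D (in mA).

V_GS = V_G − V_S = 1.55 − 0.41 = 1.14 V; V_DS = V_D − V_S = 0.779 − 0.41 = 0.369 V.
V_ov = V_GS − V_th = 1.14 − 0.679 = 0.461 V.
Since V_DS = 0.369 V < V_ov = 0.461 V, the device is in the triode region.
I_D = k_n [V_ov · V_DS − ½ V_DS²] = 1.84 × [0.461 × 0.369 − 0.5 × 0.369²] = 0.188 mA.

Triode; I_D = 0.188 mA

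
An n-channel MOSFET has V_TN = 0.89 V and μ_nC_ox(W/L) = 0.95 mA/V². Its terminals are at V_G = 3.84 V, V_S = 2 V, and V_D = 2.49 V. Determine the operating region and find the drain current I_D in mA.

Triode; I_D = 0.328 mA

V_GS = V_G − V_S = 3.84 − 2 = 1.84 V; V_DS = V_D − V_S = 2.49 − 2 = 0.49 V.
V_ov = V_GS − V_TN = 1.84 − 0.89 = 0.95 V.
Since V_DS = 0.49 V < V_ov = 0.95 V, the device is in the triode region.
I_D = k_n [V_ov · V_DS − ½ V_DS²] = 0.95 × [0.95 × 0.49 − 0.5 × 0.49²] = 0.328 mA.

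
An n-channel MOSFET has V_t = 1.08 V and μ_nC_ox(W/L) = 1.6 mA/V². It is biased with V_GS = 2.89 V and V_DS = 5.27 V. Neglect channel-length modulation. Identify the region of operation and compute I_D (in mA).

Saturation; I_D = 2.62 mA

V_ov = V_GS − V_t = 2.89 − 1.08 = 1.81 V.
Since V_DS = 5.27 V ≥ V_ov = 1.81 V, the device is in saturation.
I_D = ½ k_n V_ov² = 0.5 × 1.6 × 1.81² = 2.62 mA.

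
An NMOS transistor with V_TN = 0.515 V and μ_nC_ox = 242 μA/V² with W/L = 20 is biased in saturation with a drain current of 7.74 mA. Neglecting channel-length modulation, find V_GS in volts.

V_GS = 2.30 V

k_n = μ_nC_ox · (W/L) = 4.84 mA/V².
In saturation I_D = ½ k_n (V_GS − V_TN)², so V_GS − V_TN = √(2 I_D / k_n) = √(2 × 7.74 / 4.84) = 1.79 V.
V_GS = 0.515 + 1.79 = 2.3 V.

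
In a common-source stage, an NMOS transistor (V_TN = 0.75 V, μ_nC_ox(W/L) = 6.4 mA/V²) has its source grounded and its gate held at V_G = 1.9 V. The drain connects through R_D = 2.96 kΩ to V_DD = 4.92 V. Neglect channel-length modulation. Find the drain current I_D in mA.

I_D = 1.58 mA

V_GS = V_G = 1.9 V, so V_ov = 1.9 − 0.75 = 1.15 V.
Assume saturation: I_D = ½ k_n V_ov² = 0.5 × 6.4 × 1.15² = 4.23 mA, giving V_DS = V_DD − I_D R_D = 4.92 − 4.23 × 2.96 = -7.61 V.
But -7.61 V < V_ov = 1.15 V, so the device is actually in triode.
In triode I_D = k_n[V_ov V_DS − ½ V_DS²] and I_D = (V_DD − V_DS)/R_D. Equating: 9.47 V_DS² − 22.79 V_DS + 4.92 = 0, giving V_DS = 0.24 V (the root below V_ov).
I_D = (4.92 − 0.24) / 2.96 = 1.58 mA.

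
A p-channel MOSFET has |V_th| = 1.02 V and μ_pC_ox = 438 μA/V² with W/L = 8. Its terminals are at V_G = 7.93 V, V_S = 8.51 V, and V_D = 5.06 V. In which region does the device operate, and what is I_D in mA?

V_SG = V_S − V_G = 8.51 − 7.93 = 0.58 V; V_SD = V_S − V_D = 8.51 − 5.06 = 3.45 V.
V_SG = 0.58 V < |V_th| = 1.02 V, so the transistor is in cutoff.

Cutoff; I_D = 0 mA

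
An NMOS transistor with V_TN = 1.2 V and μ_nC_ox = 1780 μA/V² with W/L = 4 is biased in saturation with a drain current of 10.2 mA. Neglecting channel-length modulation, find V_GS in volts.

V_GS = 2.89 V

k_n = μ_nC_ox · (W/L) = 7.12 mA/V².
In saturation I_D = ½ k_n (V_GS − V_TN)², so V_GS − V_TN = √(2 I_D / k_n) = √(2 × 10.2 / 7.12) = 1.69 V.
V_GS = 1.2 + 1.69 = 2.89 V.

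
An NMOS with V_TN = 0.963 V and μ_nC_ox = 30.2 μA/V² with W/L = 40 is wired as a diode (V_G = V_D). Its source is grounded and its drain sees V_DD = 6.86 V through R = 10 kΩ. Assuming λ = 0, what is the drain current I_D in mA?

With gate tied to drain, V_GS = V_DS ≥ V_GS − V_TN, so the device is in saturation.
k_n = μ_nC_ox · (W/L) = 1.208 mA/V².
KCL at the drain: ½ k_n (V_GS − V_TN)² = (V_DD − V_GS)/R.
Let x = V_GS − 0.963. Then 6.04 x² + x − 5.897 = 0, giving x = 0.909 V (positive root), so V_GS = 1.87 V.
I_D = (V_DD − V_GS)/R = (6.86 − 1.87) / 10 = 0.499 mA.

I_D = 0.499 mA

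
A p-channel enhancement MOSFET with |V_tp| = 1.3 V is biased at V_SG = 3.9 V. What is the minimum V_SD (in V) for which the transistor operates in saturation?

The boundary between triode and saturation is V_SD = V_SG − |V_tp| = V_ov.
V_ov = 3.9 − 1.3 = 2.6 V.

V_SD,sat = 2.60 V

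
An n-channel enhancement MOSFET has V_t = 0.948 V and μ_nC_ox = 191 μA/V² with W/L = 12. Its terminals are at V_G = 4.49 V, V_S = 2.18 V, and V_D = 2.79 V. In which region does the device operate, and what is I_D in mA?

Triode; I_D = 1.48 mA

V_GS = V_G − V_S = 4.49 − 2.18 = 2.31 V; V_DS = V_D − V_S = 2.79 − 2.18 = 0.61 V.
k_n = μ_nC_ox · (W/L) = 2.292 mA/V².
V_ov = V_GS − V_t = 2.31 − 0.948 = 1.36 V.
Since V_DS = 0.61 V < V_ov = 1.36 V, the device is in the triode region.
I_D = k_n [V_ov · V_DS − ½ V_DS²] = 2.292 × [1.36 × 0.61 − 0.5 × 0.61²] = 1.48 mA.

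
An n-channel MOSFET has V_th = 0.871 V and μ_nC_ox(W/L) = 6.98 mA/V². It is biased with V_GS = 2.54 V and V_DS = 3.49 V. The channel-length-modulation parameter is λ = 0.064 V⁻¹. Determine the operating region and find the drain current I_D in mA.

V_ov = V_GS − V_th = 2.54 − 0.871 = 1.67 V.
Since V_DS = 3.49 V ≥ V_ov = 1.67 V, the device is in saturation.
I_D = ½ k_n V_ov² (1 + λ V_DS) = 0.5 × 6.98 × 1.67² × (1 + 0.064 × 3.49) = 11.9 mA.

Saturation; I_D = 11.9 mA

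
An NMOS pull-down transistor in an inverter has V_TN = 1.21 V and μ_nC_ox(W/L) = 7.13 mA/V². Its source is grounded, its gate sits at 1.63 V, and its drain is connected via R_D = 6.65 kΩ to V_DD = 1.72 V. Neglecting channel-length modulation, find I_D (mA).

I_D = 0.245 mA

V_GS = V_G = 1.63 V, so V_ov = 1.63 − 1.21 = 0.42 V.
Assume saturation: I_D = ½ k_n V_ov² = 0.5 × 7.13 × 0.42² = 0.629 mA, giving V_DS = V_DD − I_D R_D = 1.72 − 0.629 × 6.65 = -2.46 V.
But -2.46 V < V_ov = 0.42 V, so the device is actually in triode.
In triode I_D = k_n[V_ov V_DS − ½ V_DS²] and I_D = (V_DD − V_DS)/R_D. Equating: 23.7 V_DS² − 20.91 V_DS + 1.72 = 0, giving V_DS = 0.0918 V (the root below V_ov).
I_D = (1.72 − 0.0918) / 6.65 = 0.245 mA.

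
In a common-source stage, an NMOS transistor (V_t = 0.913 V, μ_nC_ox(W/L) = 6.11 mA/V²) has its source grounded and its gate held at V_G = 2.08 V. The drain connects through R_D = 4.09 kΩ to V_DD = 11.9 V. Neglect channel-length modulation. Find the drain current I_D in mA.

V_GS = V_G = 2.08 V, so V_ov = 2.08 − 0.913 = 1.17 V.
Assume saturation: I_D = ½ k_n V_ov² = 0.5 × 6.11 × 1.17² = 4.16 mA, giving V_DS = V_DD − I_D R_D = 11.9 − 4.16 × 4.09 = -5.12 V.
But -5.12 V < V_ov = 1.17 V, so the device is actually in triode.
In triode I_D = k_n[V_ov V_DS − ½ V_DS²] and I_D = (V_DD − V_DS)/R_D. Equating: 12.5 V_DS² − 30.16 V_DS + 11.9 = 0, giving V_DS = 0.497 V (the root below V_ov).
I_D = (11.9 − 0.497) / 4.09 = 2.79 mA.

I_D = 2.79 mA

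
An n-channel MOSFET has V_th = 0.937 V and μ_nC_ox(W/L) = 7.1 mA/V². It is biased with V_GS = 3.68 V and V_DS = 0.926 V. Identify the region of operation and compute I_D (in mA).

Triode; I_D = 15.0 mA

V_ov = V_GS − V_th = 3.68 − 0.937 = 2.74 V.
Since V_DS = 0.926 V < V_ov = 2.74 V, the device is in the triode region.
I_D = k_n [V_ov · V_DS − ½ V_DS²] = 7.1 × [2.74 × 0.926 − 0.5 × 0.926²] = 15 mA.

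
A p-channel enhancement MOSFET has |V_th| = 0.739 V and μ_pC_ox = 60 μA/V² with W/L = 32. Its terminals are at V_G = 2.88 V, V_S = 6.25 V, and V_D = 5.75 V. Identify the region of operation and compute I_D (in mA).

V_SG = V_S − V_G = 6.25 − 2.88 = 3.37 V; V_SD = V_S − V_D = 6.25 − 5.75 = 0.5 V.
k_p = μ_pC_ox · (W/L) = 1.92 mA/V².
V_ov = V_SG − |V_th| = 3.37 − 0.739 = 2.63 V.
Since V_SD = 0.5 V < V_ov = 2.63 V, the device is in the triode region.
I_D = k_p [V_ov · V_SD − ½ V_SD²] = 1.92 × [2.63 × 0.5 − 0.5 × 0.5²] = 2.29 mA.

Triode; I_D = 2.29 mA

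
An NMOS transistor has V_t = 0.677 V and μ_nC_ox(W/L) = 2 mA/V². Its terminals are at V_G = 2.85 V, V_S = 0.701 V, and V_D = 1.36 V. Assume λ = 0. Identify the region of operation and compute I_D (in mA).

Triode; I_D = 1.51 mA

V_GS = V_G − V_S = 2.85 − 0.701 = 2.15 V; V_DS = V_D − V_S = 1.36 − 0.701 = 0.659 V.
V_ov = V_GS − V_t = 2.15 − 0.677 = 1.47 V.
Since V_DS = 0.659 V < V_ov = 1.47 V, the device is in the triode region.
I_D = k_n [V_ov · V_DS − ½ V_DS²] = 2 × [1.47 × 0.659 − 0.5 × 0.659²] = 1.51 mA.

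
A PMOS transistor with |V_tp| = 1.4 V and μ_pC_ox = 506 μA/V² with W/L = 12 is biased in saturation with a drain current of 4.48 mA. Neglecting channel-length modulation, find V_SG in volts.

V_SG = 2.61 V

k_p = μ_pC_ox · (W/L) = 6.072 mA/V².
In saturation I_D = ½ k_p (V_SG − |V_tp|)², so V_SG − |V_tp| = √(2 I_D / k_p) = √(2 × 4.48 / 6.072) = 1.21 V.
V_SG = 1.4 + 1.21 = 2.61 V.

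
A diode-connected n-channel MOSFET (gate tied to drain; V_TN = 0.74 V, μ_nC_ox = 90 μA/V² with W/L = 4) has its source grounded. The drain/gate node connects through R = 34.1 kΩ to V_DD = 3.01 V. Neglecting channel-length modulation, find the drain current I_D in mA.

With gate tied to drain, V_GS = V_DS ≥ V_GS − V_TN, so the device is in saturation.
k_n = μ_nC_ox · (W/L) = 0.36 mA/V².
KCL at the drain: ½ k_n (V_GS − V_TN)² = (V_DD − V_GS)/R.
Let x = V_GS − 0.74. Then 6.14 x² + x − 2.27 = 0, giving x = 0.532 V (positive root), so V_GS = 1.27 V.
I_D = (V_DD − V_GS)/R = (3.01 − 1.27) / 34.1 = 0.051 mA.

I_D = 0.0510 mA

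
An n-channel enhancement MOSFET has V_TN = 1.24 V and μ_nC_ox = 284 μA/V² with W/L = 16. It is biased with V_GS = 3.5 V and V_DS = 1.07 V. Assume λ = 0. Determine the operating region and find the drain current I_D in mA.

Triode; I_D = 8.39 mA

k_n = μ_nC_ox · (W/L) = 4.544 mA/V².
V_ov = V_GS − V_TN = 3.5 − 1.24 = 2.26 V.
Since V_DS = 1.07 V < V_ov = 2.26 V, the device is in the triode region.
I_D = k_n [V_ov · V_DS − ½ V_DS²] = 4.544 × [2.26 × 1.07 − 0.5 × 1.07²] = 8.39 mA.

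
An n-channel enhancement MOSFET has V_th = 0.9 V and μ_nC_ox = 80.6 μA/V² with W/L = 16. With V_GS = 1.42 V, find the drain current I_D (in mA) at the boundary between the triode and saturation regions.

I_D = 0.174 mA

At the boundary V_DS = V_ov = V_GS − V_th = 1.42 − 0.9 = 0.52 V.
k_n = μ_nC_ox · (W/L) = 1.29 mA/V².
I_D = ½ k_n V_ov² = 0.5 × 1.29 × 0.52² = 0.174 mA.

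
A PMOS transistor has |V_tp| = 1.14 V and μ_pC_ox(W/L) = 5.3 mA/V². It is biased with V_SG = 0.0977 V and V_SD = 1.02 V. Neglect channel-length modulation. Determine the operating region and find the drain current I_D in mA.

V_SG = 0.0977 V < |V_tp| = 1.14 V, so the transistor is in cutoff.

Cutoff; I_D = 0 mA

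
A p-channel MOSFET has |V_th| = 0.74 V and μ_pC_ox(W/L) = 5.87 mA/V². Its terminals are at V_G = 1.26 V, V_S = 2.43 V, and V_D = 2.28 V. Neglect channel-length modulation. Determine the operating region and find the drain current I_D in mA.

Triode; I_D = 0.313 mA

V_SG = V_S − V_G = 2.43 − 1.26 = 1.17 V; V_SD = V_S − V_D = 2.43 − 2.28 = 0.15 V.
V_ov = V_SG − |V_th| = 1.17 − 0.74 = 0.43 V.
Since V_SD = 0.15 V < V_ov = 0.43 V, the device is in the triode region.
I_D = k_p [V_ov · V_SD − ½ V_SD²] = 5.87 × [0.43 × 0.15 − 0.5 × 0.15²] = 0.313 mA.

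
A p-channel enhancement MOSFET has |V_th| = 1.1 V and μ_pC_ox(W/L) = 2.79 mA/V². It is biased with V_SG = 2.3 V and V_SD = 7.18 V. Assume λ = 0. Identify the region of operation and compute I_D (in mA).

V_ov = V_SG − |V_th| = 2.3 − 1.1 = 1.2 V.
Since V_SD = 7.18 V ≥ V_ov = 1.2 V, the device is in saturation.
I_D = ½ k_p V_ov² = 0.5 × 2.79 × 1.2² = 2.01 mA.

Saturation; I_D = 2.01 mA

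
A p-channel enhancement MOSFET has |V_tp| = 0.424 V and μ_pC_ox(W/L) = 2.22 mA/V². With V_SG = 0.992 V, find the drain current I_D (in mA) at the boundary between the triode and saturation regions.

At the boundary V_SD = V_ov = V_SG − |V_tp| = 0.992 − 0.424 = 0.568 V.
I_D = ½ k_p V_ov² = 0.5 × 2.22 × 0.568² = 0.358 mA.

I_D = 0.358 mA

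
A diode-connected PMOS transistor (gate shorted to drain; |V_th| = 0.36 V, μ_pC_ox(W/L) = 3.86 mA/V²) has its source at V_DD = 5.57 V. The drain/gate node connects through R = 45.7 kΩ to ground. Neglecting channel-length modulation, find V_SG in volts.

With gate tied to drain, V_SG = V_SD ≥ V_SG − |V_th|, so the device is in saturation.
KCL at the drain: ½ k_p (V_SG − |V_th|)² = (V_DD − V_SG)/R.
Let x = V_SG − 0.36. Then 88.2 x² + x − 5.21 = 0, giving x = 0.237 V (positive root), so V_SG = 0.597 V.
I_D = (V_DD − V_SG)/R = (5.57 − 0.597) / 45.7 = 0.109 mA.

V_SG = 0.597 V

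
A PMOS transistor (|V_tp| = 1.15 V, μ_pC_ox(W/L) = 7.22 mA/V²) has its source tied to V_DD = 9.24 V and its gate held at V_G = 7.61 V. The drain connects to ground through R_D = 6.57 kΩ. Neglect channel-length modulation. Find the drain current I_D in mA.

I_D = 0.832 mA

V_SG = V_DD − V_G = 9.24 − 7.61 = 1.63 V, so V_ov = 1.63 − 1.15 = 0.48 V.
Assume saturation: I_D = ½ k_p V_ov² = 0.5 × 7.22 × 0.48² = 0.832 mA, giving V_SD = V_DD − I_D R_D = 9.24 − 0.832 × 6.57 = 3.78 V.
V_SD = 3.78 V ≥ V_ov = 0.48 V, confirming saturation.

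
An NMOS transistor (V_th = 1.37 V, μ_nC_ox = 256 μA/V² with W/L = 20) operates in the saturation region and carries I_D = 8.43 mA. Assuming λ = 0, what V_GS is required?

V_GS = 3.18 V

k_n = μ_nC_ox · (W/L) = 5.12 mA/V².
In saturation I_D = ½ k_n (V_GS − V_th)², so V_GS − V_th = √(2 I_D / k_n) = √(2 × 8.43 / 5.12) = 1.81 V.
V_GS = 1.37 + 1.81 = 3.18 V.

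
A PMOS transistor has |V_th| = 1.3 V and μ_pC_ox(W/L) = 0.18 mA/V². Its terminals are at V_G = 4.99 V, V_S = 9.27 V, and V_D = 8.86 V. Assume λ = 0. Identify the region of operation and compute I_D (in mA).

V_SG = V_S − V_G = 9.27 − 4.99 = 4.28 V; V_SD = V_S − V_D = 9.27 − 8.86 = 0.41 V.
V_ov = V_SG − |V_th| = 4.28 − 1.3 = 2.98 V.
Since V_SD = 0.41 V < V_ov = 2.98 V, the device is in the triode region.
I_D = k_p [V_ov · V_SD − ½ V_SD²] = 0.18 × [2.98 × 0.41 − 0.5 × 0.41²] = 0.205 mA.

Triode; I_D = 0.205 mA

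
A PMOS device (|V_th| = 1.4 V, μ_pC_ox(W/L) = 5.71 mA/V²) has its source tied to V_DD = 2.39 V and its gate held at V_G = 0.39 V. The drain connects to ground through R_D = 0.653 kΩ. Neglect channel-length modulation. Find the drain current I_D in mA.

V_SG = V_DD − V_G = 2.39 − 0.39 = 2 V, so V_ov = 2 − 1.4 = 0.6 V.
Assume saturation: I_D = ½ k_p V_ov² = 0.5 × 5.71 × 0.6² = 1.03 mA, giving V_SD = V_DD − I_D R_D = 2.39 − 1.03 × 0.653 = 1.72 V.
V_SD = 1.72 V ≥ V_ov = 0.6 V, confirming saturation.

I_D = 1.03 mA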